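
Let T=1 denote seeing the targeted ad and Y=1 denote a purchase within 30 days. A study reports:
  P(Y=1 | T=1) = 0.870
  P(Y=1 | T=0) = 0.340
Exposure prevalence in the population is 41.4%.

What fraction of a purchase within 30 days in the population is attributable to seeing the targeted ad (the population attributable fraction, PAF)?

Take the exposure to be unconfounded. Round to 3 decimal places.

PAF ≈ 0.392

Let p₁ = 0.87, p₀ = 0.34.
Overall risk P(Y=1) = π·p₁ + (1−π)·p₀ = 0.414×0.87 + 0.586×0.34 = 0.55942.
Under exogeneity, PAF = [P(Y=1) − p₀] / P(Y=1).
PAF = (0.55942 − 0.34) / 0.55942 ≈ 0.3922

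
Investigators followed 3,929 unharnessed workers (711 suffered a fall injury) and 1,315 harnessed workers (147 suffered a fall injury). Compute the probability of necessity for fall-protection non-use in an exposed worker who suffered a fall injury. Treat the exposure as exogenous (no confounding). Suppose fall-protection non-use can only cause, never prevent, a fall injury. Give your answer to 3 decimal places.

PN ≈ 0.382

p₁ = P(outcome | exposed) = 711/3929 = 0.18096
p₀ = P(outcome | unexposed) = 147/1315 = 0.11179
Under exogeneity and monotonicity, PN = (p₁ − p₀) / p₁.
PN = (0.18096 − 0.11179) / 0.18096 = 0.069175 / 0.18096 ≈ 0.3823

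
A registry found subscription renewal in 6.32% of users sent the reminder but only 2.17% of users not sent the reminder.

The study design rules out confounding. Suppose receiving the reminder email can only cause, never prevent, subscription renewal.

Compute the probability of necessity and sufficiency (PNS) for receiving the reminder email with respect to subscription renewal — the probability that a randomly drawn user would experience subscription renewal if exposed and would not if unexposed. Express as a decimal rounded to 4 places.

PNS ≈ 0.0415

p₁ = 0.0632, p₀ = 0.0217.
Under exogeneity and monotonicity, PNS = p₁ − p₀.
PNS = 0.0632 − 0.0217 = 0.0415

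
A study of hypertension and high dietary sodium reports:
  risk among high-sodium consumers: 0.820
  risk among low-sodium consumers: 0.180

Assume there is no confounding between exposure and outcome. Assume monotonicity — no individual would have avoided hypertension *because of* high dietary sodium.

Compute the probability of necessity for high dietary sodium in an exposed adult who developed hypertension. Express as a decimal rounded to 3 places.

Let p₁ = 0.82, p₀ = 0.18.
Under exogeneity and monotonicity, PN = (p₁ − p₀) / p₁.
PN = (0.82 − 0.18) / 0.82 = 0.64 / 0.82 ≈ 0.7805

PN ≈ 0.780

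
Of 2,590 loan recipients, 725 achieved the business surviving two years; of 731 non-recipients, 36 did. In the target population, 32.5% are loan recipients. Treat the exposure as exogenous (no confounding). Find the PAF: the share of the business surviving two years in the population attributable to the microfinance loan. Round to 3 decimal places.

p₁ = P(outcome | exposed) = 725/2590 = 0.27992
p₀ = P(outcome | unexposed) = 36/731 = 0.049248
Overall risk P(Y=1) = π·p₁ + (1−π)·p₀ = 0.325×0.27992 + 0.675×0.049248 = 0.12422.
Under exogeneity, PAF = [P(Y=1) − p₀] / P(Y=1).
PAF = (0.12422 − 0.049248) / 0.12422 ≈ 0.6035

PAF ≈ 0.604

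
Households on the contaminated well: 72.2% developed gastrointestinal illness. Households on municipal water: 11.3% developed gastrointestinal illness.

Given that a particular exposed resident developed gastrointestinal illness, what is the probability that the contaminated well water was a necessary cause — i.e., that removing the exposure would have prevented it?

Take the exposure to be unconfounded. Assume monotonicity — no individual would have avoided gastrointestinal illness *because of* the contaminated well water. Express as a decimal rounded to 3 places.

PN ≈ 0.843

p₁ = 0.722, p₀ = 0.113.
Under exogeneity and monotonicity, PN = (p₁ − p₀) / p₁.
PN = (0.722 − 0.113) / 0.722 = 0.609 / 0.722 ≈ 0.8435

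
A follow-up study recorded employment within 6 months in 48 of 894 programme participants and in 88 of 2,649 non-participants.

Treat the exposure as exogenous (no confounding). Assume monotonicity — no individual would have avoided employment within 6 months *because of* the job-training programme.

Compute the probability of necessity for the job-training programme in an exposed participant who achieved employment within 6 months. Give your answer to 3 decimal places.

p₁ = P(outcome | exposed) = 48/894 = 0.053691
p₀ = P(outcome | unexposed) = 88/2649 = 0.03322
Under exogeneity and monotonicity, PN = (p₁ − p₀) / p₁.
PN = (0.053691 − 0.03322) / 0.053691 = 0.020471 / 0.053691 ≈ 0.3813

PN ≈ 0.381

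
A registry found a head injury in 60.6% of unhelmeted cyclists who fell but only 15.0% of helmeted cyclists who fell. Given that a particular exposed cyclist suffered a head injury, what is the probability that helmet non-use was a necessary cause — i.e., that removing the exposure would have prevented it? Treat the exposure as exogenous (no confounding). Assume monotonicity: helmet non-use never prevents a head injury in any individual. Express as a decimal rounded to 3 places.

PN ≈ 0.752

p₁ = 0.606, p₀ = 0.15.
Under exogeneity and monotonicity, PN = (p₁ − p₀) / p₁.
PN = (0.606 − 0.15) / 0.606 = 0.456 / 0.606 ≈ 0.7525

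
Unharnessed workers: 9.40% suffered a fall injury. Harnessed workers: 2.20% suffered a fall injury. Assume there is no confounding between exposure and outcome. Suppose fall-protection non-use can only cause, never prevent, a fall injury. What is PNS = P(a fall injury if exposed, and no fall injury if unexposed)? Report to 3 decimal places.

p₁ = 0.094, p₀ = 0.022.
Under exogeneity and monotonicity, PNS = p₁ − p₀.
PNS = 0.094 − 0.022 = 0.072

PNS ≈ 0.072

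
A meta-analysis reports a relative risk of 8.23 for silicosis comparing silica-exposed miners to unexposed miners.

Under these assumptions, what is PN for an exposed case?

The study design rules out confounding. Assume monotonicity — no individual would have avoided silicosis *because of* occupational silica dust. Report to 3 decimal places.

PN ≈ 0.878

Under exogeneity and monotonicity, PN = (RR − 1) / RR = 1 − 1/RR.
PN = (8.23 − 1) / 8.23 = 7.23 / 8.23 ≈ 0.8785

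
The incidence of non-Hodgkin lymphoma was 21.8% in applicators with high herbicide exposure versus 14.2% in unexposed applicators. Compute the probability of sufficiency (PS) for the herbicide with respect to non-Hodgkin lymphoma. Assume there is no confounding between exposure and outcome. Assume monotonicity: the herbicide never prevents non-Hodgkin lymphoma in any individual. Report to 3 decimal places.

p₁ = 0.218, p₀ = 0.142.
Under exogeneity and monotonicity, PS = (p₁ − p₀) / (1 − p₀).
PS = (0.218 − 0.142) / (1 − 0.142) = 0.076 / 0.858 ≈ 0.0886

PS ≈ 0.089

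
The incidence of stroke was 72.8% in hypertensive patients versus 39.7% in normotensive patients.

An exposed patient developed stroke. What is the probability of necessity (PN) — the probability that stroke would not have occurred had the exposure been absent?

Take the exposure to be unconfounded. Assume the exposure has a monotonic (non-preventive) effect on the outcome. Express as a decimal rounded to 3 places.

p₁ = 0.728, p₀ = 0.397.
Under exogeneity and monotonicity, PN = (p₁ − p₀) / p₁.
PN = (0.728 − 0.397) / 0.728 = 0.331 / 0.728 ≈ 0.4547

PN ≈ 0.455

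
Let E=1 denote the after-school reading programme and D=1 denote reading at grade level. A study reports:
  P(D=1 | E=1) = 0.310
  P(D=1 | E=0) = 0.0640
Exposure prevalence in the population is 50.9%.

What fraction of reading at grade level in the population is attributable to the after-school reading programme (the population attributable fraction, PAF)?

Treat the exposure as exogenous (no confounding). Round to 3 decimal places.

Let p₁ = 0.31, p₀ = 0.064.
Overall risk P(Y=1) = π·p₁ + (1−π)·p₀ = 0.509×0.31 + 0.491×0.064 = 0.18921.
Under exogeneity, PAF = [P(Y=1) − p₀] / P(Y=1).
PAF = (0.18921 − 0.064) / 0.18921 ≈ 0.6618

PAF ≈ 0.662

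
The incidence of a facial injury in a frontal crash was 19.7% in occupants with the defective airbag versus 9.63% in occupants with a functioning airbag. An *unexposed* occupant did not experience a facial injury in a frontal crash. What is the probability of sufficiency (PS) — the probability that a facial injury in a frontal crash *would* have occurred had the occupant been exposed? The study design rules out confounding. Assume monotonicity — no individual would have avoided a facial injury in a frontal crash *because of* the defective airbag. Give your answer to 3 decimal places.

PS ≈ 0.111

p₁ = 0.197, p₀ = 0.0963.
Under exogeneity and monotonicity, PS = (p₁ − p₀) / (1 − p₀).
PS = (0.197 − 0.0963) / (1 − 0.0963) = 0.1007 / 0.9037 ≈ 0.1114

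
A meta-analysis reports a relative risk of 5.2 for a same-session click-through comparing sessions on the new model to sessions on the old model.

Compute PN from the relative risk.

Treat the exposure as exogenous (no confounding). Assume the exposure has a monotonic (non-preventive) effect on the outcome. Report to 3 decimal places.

PN ≈ 0.808

Under exogeneity and monotonicity, PN = (RR − 1) / RR = 1 − 1/RR.
PN = (5.2 − 1) / 5.2 = 4.2 / 5.2 ≈ 0.8077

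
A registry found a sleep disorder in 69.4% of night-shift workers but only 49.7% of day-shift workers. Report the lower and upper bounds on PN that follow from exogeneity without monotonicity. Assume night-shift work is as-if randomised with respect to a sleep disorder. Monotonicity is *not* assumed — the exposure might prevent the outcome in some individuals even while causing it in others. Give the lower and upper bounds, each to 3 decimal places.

p₁ = 0.694, p₀ = 0.497.
Under exogeneity alone the bounds on PN are max{0,(p₁−p₀)/p₁} ≤ PN ≤ min{1,(1−p₀)/p₁}.
  lower = (p₁ − p₀)/p₁ = 0.197 / 0.694 ≈ 0.2839
  upper = min{1, (1 − p₀)/p₁} = 0.503 / 0.694 ≈ 0.7248

0.284 ≤ PN ≤ 0.725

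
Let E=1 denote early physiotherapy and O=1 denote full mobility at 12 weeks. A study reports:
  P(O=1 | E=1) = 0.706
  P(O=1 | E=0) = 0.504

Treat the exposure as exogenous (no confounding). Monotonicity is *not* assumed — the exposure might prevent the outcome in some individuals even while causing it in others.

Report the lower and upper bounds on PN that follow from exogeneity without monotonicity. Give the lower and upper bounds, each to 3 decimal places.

Let p₁ = 0.706, p₀ = 0.504.
Under exogeneity alone the bounds on PN are max{0,(p₁−p₀)/p₁} ≤ PN ≤ min{1,(1−p₀)/p₁}.
  lower = (p₁ − p₀)/p₁ = 0.202 / 0.706 ≈ 0.2861
  upper = min{1, (1 − p₀)/p₁} = 0.496 / 0.706 ≈ 0.7025

0.286 ≤ PN ≤ 0.703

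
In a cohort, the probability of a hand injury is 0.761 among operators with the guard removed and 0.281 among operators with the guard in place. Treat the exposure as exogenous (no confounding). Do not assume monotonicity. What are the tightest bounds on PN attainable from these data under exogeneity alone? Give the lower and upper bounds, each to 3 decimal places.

Let p₁ = 0.761, p₀ = 0.281.
Under exogeneity alone the bounds on PN are max{0,(p₁−p₀)/p₁} ≤ PN ≤ min{1,(1−p₀)/p₁}.
  lower = (p₁ − p₀)/p₁ = 0.48 / 0.761 ≈ 0.6307
  upper = min{1, (1 − p₀)/p₁} = 0.719 / 0.761 ≈ 0.9448

0.631 ≤ PN ≤ 0.945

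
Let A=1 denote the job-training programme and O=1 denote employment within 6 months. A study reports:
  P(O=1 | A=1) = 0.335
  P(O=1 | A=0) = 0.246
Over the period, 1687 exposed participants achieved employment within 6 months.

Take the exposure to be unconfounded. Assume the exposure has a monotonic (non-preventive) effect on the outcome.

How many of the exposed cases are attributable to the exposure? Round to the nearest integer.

Let p₁ = 0.335, p₀ = 0.246.
PN = (p₁ − p₀)/p₁ = (0.335 − 0.246) / 0.335 ≈ 0.26567.
Attributable cases ≈ PN × (exposed cases) = 0.26567 × 1687 ≈ 448.19.

about 448 cases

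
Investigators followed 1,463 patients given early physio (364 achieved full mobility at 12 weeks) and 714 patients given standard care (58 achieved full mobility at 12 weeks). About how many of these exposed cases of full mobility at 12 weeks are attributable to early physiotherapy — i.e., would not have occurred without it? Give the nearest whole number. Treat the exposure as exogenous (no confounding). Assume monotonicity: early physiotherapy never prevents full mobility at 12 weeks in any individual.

p₁ = P(outcome | exposed) = 364/1463 = 0.2488
p₀ = P(outcome | unexposed) = 58/714 = 0.081232
PN = (p₁ − p₀)/p₁ = (0.2488 − 0.081232) / 0.2488 ≈ 0.67351.
Attributable cases ≈ PN × (exposed cases) = 0.67351 × 364 ≈ 245.16.

about 245 cases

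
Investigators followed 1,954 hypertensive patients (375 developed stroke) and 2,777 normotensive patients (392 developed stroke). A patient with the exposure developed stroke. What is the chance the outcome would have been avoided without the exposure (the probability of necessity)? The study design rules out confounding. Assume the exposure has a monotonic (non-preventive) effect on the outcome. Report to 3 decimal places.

PN ≈ 0.264

p₁ = P(outcome | exposed) = 375/1954 = 0.19191
p₀ = P(outcome | unexposed) = 392/2777 = 0.14116
Under exogeneity and monotonicity, PN = (p₁ − p₀) / p₁.
PN = (0.19191 − 0.14116) / 0.19191 = 0.050754 / 0.19191 ≈ 0.2645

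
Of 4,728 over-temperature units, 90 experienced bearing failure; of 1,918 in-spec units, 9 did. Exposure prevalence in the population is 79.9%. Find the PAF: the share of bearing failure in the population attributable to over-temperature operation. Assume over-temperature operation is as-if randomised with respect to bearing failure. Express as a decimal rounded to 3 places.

p₁ = P(outcome | exposed) = 90/4728 = 0.019036
p₀ = P(outcome | unexposed) = 9/1918 = 0.0046924
Overall risk P(Y=1) = π·p₁ + (1−π)·p₀ = 0.799×0.019036 + 0.201×0.0046924 = 0.016153.
Under exogeneity, PAF = [P(Y=1) − p₀] / P(Y=1).
PAF = (0.016153 − 0.0046924) / 0.016153 ≈ 0.7095

PAF ≈ 0.709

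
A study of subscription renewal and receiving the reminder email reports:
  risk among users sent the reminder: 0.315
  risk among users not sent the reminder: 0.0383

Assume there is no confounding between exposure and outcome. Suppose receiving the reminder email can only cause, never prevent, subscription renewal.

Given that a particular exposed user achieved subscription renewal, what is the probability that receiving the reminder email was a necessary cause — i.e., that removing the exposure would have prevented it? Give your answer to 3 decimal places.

Let p₁ = 0.315, p₀ = 0.0383.
Under exogeneity and monotonicity, PN = (p₁ − p₀) / p₁.
PN = (0.315 − 0.0383) / 0.315 = 0.2767 / 0.315 ≈ 0.8784

PN ≈ 0.878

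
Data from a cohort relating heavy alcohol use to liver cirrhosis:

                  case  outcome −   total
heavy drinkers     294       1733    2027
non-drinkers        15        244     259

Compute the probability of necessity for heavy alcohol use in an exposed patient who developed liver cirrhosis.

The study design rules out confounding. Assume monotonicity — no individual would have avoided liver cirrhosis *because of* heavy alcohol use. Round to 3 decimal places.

p₁ = P(outcome | exposed) = 294/2027 = 0.14504
p₀ = P(outcome | unexposed) = 15/259 = 0.057915
Under exogeneity and monotonicity, PN = (p₁ − p₀) / p₁.
PN = (0.14504 − 0.057915) / 0.14504 = 0.087127 / 0.14504 ≈ 0.6007

PN ≈ 0.601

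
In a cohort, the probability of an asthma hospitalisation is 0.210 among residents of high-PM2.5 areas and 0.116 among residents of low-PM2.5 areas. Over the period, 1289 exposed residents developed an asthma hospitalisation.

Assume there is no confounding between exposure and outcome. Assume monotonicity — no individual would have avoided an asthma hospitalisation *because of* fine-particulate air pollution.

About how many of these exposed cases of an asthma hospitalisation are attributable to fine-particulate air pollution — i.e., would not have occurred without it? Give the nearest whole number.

Let p₁ = 0.21, p₀ = 0.116.
PN = (p₁ − p₀)/p₁ = (0.21 − 0.116) / 0.21 ≈ 0.44762.
Attributable cases ≈ PN × (exposed cases) = 0.44762 × 1289 ≈ 576.98.

about 577 cases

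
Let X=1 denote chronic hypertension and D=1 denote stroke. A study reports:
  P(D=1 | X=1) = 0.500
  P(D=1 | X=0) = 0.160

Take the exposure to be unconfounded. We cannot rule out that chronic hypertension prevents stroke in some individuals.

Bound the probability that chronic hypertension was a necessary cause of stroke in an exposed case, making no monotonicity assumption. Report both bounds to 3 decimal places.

Let p₁ = 0.5, p₀ = 0.16.
Under exogeneity alone the bounds on PN are max{0,(p₁−p₀)/p₁} ≤ PN ≤ min{1,(1−p₀)/p₁}.
  lower = (p₁ − p₀)/p₁ = 0.34 / 0.5 ≈ 0.6800
  upper = min{1, (1 − p₀)/p₁} = 0.84 / 0.5 ≈ 1.6800 → capped at 1

0.680 ≤ PN ≤ 1.000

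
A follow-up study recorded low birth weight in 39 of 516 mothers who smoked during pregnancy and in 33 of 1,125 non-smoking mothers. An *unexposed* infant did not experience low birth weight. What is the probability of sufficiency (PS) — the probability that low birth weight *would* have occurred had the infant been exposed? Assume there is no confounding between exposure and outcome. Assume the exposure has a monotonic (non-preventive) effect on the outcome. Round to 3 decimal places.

PS ≈ 0.048

p₁ = P(outcome | exposed) = 39/516 = 0.075581
p₀ = P(outcome | unexposed) = 33/1125 = 0.029333
Under exogeneity and monotonicity, PS = (p₁ − p₀) / (1 − p₀).
PS = (0.075581 − 0.029333) / (1 − 0.029333) = 0.046248 / 0.97067 ≈ 0.0476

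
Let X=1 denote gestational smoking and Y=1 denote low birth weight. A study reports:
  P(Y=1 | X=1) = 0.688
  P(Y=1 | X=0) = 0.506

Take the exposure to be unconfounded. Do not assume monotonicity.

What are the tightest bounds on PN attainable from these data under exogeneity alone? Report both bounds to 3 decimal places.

Let p₁ = 0.688, p₀ = 0.506.
Under exogeneity alone the bounds on PN are max{0,(p₁−p₀)/p₁} ≤ PN ≤ min{1,(1−p₀)/p₁}.
  lower = (p₁ − p₀)/p₁ = 0.182 / 0.688 ≈ 0.2645
  upper = min{1, (1 − p₀)/p₁} = 0.494 / 0.688 ≈ 0.7180

0.265 ≤ PN ≤ 0.718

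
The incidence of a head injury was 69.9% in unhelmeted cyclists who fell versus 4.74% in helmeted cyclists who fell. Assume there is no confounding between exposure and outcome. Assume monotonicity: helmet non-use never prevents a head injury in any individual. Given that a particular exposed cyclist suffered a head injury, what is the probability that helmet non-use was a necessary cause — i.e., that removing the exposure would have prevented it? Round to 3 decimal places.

p₁ = 0.699, p₀ = 0.0474.
Under exogeneity and monotonicity, PN = (p₁ − p₀) / p₁.
PN = (0.699 − 0.0474) / 0.699 = 0.6516 / 0.699 ≈ 0.9322

PN ≈ 0.932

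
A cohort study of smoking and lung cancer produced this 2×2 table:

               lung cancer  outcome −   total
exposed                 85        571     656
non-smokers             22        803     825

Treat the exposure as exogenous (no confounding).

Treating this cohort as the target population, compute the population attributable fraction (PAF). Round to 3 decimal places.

p₁ = P(outcome | exposed) = 85/656 = 0.12957
p₀ = P(outcome | unexposed) = 22/825 = 0.026667
Exposure prevalence π = 656/1481 = 0.44294; overall risk P(Y=1) = 0.072248.
Under exogeneity, PAF = [P(Y=1) − p₀]/P(Y=1).
PAF = (0.072248 − 0.026667) / 0.072248 ≈ 0.6309

PAF ≈ 0.631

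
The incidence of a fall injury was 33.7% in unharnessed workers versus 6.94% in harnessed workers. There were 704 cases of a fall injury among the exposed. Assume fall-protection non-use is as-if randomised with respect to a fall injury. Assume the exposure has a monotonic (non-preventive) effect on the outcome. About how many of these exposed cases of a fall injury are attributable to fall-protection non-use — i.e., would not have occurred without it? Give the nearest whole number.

about 559 cases

p₁ = 0.337, p₀ = 0.0694.
PN = (p₁ − p₀)/p₁ = (0.337 − 0.0694) / 0.337 ≈ 0.79407.
Attributable cases ≈ PN × (exposed cases) = 0.79407 × 704 ≈ 559.02.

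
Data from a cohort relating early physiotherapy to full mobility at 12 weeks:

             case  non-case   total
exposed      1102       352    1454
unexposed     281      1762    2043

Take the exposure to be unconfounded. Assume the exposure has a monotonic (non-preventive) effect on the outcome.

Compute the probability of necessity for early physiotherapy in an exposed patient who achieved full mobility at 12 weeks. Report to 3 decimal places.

p₁ = P(outcome | exposed) = 1102/1454 = 0.75791
p₀ = P(outcome | unexposed) = 281/2043 = 0.13754
Under exogeneity and monotonicity, PN = (p₁ − p₀)/p₁.
PN = (0.75791 − 0.13754) / 0.75791 ≈ 0.8185

PN ≈ 0.819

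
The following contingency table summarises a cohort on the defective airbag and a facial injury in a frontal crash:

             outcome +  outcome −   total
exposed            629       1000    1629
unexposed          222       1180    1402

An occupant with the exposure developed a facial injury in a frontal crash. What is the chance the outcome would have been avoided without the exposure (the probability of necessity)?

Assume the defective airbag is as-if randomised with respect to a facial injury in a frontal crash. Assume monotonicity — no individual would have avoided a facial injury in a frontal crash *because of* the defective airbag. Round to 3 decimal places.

p₁ = P(outcome | exposed) = 629/1629 = 0.38613
p₀ = P(outcome | unexposed) = 222/1402 = 0.15835
Under exogeneity and monotonicity, PN = (p₁ − p₀)/p₁.
PN = (0.38613 − 0.15835) / 0.38613 ≈ 0.5899

PN ≈ 0.590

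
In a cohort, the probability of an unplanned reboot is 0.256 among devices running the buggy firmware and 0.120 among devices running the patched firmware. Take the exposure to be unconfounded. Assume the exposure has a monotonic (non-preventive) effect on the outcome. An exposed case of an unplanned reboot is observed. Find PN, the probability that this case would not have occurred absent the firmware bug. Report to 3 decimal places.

PN ≈ 0.531

Let p₁ = 0.256, p₀ = 0.12.
Under exogeneity and monotonicity, PN = (p₁ − p₀) / p₁.
PN = (0.256 − 0.12) / 0.256 = 0.136 / 0.256 ≈ 0.5312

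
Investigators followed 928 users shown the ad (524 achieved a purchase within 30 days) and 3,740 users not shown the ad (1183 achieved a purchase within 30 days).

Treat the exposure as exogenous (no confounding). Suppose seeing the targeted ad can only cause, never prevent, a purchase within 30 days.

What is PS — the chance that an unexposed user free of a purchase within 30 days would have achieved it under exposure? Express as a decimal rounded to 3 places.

p₁ = P(outcome | exposed) = 524/928 = 0.56466
p₀ = P(outcome | unexposed) = 1183/3740 = 0.31631
Under exogeneity and monotonicity, PS = (p₁ − p₀) / (1 − p₀).
PS = (0.56466 − 0.31631) / (1 − 0.31631) = 0.24835 / 0.68369 ≈ 0.3632

PS ≈ 0.363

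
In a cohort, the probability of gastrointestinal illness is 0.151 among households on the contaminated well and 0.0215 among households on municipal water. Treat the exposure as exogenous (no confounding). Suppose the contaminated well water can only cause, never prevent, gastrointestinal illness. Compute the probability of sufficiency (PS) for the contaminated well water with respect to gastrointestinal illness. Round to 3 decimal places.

PS ≈ 0.132

Let p₁ = 0.151, p₀ = 0.0215.
Under exogeneity and monotonicity, PS = (p₁ − p₀) / (1 − p₀).
PS = (0.151 − 0.0215) / (1 − 0.0215) = 0.1295 / 0.9785 ≈ 0.1323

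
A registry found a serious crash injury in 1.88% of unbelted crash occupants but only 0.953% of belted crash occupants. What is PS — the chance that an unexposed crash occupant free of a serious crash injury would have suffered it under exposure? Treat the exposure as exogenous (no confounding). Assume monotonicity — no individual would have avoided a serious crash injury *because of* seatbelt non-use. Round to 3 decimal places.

p₁ = 0.0188, p₀ = 0.00953.
Under exogeneity and monotonicity, PS = (p₁ − p₀) / (1 − p₀).
PS = (0.0188 − 0.00953) / (1 − 0.00953) = 0.00927 / 0.99047 ≈ 0.0094

PS ≈ 0.009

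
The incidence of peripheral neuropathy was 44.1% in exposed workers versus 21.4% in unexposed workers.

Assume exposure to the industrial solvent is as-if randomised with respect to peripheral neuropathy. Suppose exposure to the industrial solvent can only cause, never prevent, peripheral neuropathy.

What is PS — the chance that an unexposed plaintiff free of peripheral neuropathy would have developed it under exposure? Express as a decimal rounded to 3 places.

PS ≈ 0.289

p₁ = 0.441, p₀ = 0.214.
Under exogeneity and monotonicity, PS = (p₁ − p₀) / (1 − p₀).
PS = (0.441 − 0.214) / (1 − 0.214) = 0.227 / 0.786 ≈ 0.2888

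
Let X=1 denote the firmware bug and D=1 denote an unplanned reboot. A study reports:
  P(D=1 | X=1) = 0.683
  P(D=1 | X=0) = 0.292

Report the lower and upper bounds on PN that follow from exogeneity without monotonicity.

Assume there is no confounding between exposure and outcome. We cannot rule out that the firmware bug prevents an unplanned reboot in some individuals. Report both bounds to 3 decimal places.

Let p₁ = 0.683, p₀ = 0.292.
Under exogeneity alone the bounds on PN are max{0,(p₁−p₀)/p₁} ≤ PN ≤ min{1,(1−p₀)/p₁}.
  lower = (p₁ − p₀)/p₁ = 0.391 / 0.683 ≈ 0.5725
  upper = min{1, (1 − p₀)/p₁} = 0.708 / 0.683 ≈ 1.0366 → capped at 1

0.572 ≤ PN ≤ 1.000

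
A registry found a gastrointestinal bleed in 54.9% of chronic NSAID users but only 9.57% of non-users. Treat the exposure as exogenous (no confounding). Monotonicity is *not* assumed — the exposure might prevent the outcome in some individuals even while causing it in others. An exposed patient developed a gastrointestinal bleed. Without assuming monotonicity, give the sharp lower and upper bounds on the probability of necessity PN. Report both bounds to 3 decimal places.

0.826 ≤ PN ≤ 1.000

p₁ = 0.549, p₀ = 0.0957.
Under exogeneity alone the bounds on PN are max{0,(p₁−p₀)/p₁} ≤ PN ≤ min{1,(1−p₀)/p₁}.
  lower = (p₁ − p₀)/p₁ = 0.4533 / 0.549 ≈ 0.8257
  upper = min{1, (1 − p₀)/p₁} = 0.9043 / 0.549 ≈ 1.6472 → capped at 1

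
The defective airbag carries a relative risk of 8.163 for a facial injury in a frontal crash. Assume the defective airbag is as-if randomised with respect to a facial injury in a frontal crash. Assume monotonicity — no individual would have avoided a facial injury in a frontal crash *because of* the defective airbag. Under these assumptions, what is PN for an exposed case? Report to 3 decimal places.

Under exogeneity and monotonicity, PN = (RR − 1) / RR = 1 − 1/RR.
PN = (8.163 − 1) / 8.163 = 7.163 / 8.163 ≈ 0.8775

PN ≈ 0.877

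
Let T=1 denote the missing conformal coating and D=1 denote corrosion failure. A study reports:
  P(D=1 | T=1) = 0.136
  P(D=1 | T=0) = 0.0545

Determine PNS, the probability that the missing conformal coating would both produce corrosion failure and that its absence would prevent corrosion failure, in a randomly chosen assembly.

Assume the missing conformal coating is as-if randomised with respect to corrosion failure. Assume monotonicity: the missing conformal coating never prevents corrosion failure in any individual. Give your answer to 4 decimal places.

PNS ≈ 0.0815

Let p₁ = 0.136, p₀ = 0.0545.
Under exogeneity and monotonicity, PNS = p₁ − p₀.
PNS = 0.136 − 0.0545 = 0.0815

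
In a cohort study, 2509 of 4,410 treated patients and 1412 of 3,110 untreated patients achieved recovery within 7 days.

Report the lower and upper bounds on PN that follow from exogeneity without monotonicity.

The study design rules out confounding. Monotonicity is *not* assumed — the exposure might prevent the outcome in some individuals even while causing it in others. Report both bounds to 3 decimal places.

0.202 ≤ PN ≤ 0.960

p₁ = P(outcome | exposed) = 2509/4410 = 0.56893
p₀ = P(outcome | unexposed) = 1412/3110 = 0.45402
Under exogeneity alone the bounds on PN are max{0,(p₁−p₀)/p₁} ≤ PN ≤ min{1,(1−p₀)/p₁}.
  lower = (p₁ − p₀)/p₁ = 0.11491 / 0.56893 ≈ 0.2020
  upper = min{1, (1 − p₀)/p₁} = 0.54598 / 0.56893 ≈ 0.9597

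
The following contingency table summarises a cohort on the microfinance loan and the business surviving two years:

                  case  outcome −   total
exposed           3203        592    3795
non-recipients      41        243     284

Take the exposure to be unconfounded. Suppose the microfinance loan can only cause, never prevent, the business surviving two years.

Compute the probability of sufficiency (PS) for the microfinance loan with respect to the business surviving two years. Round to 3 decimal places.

PS ≈ 0.818

p₁ = P(outcome | exposed) = 3203/3795 = 0.84401
p₀ = P(outcome | unexposed) = 41/284 = 0.14437
Under exogeneity and monotonicity, PS = (p₁ − p₀)/(1 − p₀).
PS = (0.84401 − 0.14437) / 0.85563 ≈ 0.8177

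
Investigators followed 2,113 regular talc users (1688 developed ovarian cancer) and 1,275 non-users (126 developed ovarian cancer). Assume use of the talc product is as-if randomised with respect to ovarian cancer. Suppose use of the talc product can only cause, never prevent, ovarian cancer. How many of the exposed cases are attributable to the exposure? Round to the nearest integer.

p₁ = P(outcome | exposed) = 1688/2113 = 0.79886
p₀ = P(outcome | unexposed) = 126/1275 = 0.098824
PN = (p₁ − p₀)/p₁ = (0.79886 − 0.098824) / 0.79886 ≈ 0.87629.
Attributable cases ≈ PN × (exposed cases) = 0.87629 × 1688 ≈ 1479.19.

about 1479 cases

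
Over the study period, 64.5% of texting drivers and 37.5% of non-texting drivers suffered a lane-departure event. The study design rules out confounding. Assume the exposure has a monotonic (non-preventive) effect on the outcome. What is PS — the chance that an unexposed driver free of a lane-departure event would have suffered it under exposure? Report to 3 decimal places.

PS ≈ 0.432

p₁ = 0.645, p₀ = 0.375.
Under exogeneity and monotonicity, PS = (p₁ − p₀) / (1 − p₀).
PS = (0.645 − 0.375) / (1 − 0.375) = 0.27 / 0.625 ≈ 0.4320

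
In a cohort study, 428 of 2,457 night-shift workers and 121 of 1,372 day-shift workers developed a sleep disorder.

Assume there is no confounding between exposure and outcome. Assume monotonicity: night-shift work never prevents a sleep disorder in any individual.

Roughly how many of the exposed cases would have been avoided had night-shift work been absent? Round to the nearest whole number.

about 211 cases

p₁ = P(outcome | exposed) = 428/2457 = 0.1742
p₀ = P(outcome | unexposed) = 121/1372 = 0.088192
PN = (p₁ − p₀)/p₁ = (0.1742 − 0.088192) / 0.1742 ≈ 0.49372.
Attributable cases ≈ PN × (exposed cases) = 0.49372 × 428 ≈ 211.31.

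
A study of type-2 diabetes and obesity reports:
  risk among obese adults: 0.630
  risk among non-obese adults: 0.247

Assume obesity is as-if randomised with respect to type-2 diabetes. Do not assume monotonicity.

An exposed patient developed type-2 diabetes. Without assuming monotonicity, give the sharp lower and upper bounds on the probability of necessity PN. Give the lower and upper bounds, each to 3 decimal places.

Let p₁ = 0.63, p₀ = 0.247.
Under exogeneity alone the bounds on PN are max{0,(p₁−p₀)/p₁} ≤ PN ≤ min{1,(1−p₀)/p₁}.
  lower = (p₁ − p₀)/p₁ = 0.383 / 0.63 ≈ 0.6079
  upper = min{1, (1 − p₀)/p₁} = 0.753 / 0.63 ≈ 1.1952 → capped at 1

0.608 ≤ PN ≤ 1.000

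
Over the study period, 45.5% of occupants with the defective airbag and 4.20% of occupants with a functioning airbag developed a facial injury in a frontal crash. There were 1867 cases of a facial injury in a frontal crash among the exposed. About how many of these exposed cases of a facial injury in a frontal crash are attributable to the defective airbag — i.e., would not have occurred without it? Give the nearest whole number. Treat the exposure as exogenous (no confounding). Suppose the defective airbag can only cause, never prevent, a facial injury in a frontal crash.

about 1695 cases

p₁ = 0.455, p₀ = 0.042.
PN = (p₁ − p₀)/p₁ = (0.455 − 0.042) / 0.455 ≈ 0.90769.
Attributable cases ≈ PN × (exposed cases) = 0.90769 × 1867 ≈ 1694.66.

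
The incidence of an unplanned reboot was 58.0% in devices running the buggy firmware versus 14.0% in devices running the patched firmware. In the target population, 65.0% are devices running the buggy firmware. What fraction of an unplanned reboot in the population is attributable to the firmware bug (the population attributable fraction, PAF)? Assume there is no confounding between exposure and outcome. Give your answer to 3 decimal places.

p₁ = 0.58, p₀ = 0.14.
Overall risk P(Y=1) = π·p₁ + (1−π)·p₀ = 0.65×0.58 + 0.35×0.14 = 0.426.
Under exogeneity, PAF = [P(Y=1) − p₀] / P(Y=1).
PAF = (0.426 − 0.14) / 0.426 ≈ 0.6714

PAF ≈ 0.671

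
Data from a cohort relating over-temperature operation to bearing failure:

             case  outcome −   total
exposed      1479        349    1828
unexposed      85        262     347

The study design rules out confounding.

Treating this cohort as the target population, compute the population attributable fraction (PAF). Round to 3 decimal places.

PAF ≈ 0.659

p₁ = P(outcome | exposed) = 1479/1828 = 0.80908
p₀ = P(outcome | unexposed) = 85/347 = 0.24496
Exposure prevalence π = 1828/2175 = 0.84046; overall risk P(Y=1) = 0.71908.
Under exogeneity, PAF = [P(Y=1) − p₀]/P(Y=1).
PAF = (0.71908 − 0.24496) / 0.71908 ≈ 0.6593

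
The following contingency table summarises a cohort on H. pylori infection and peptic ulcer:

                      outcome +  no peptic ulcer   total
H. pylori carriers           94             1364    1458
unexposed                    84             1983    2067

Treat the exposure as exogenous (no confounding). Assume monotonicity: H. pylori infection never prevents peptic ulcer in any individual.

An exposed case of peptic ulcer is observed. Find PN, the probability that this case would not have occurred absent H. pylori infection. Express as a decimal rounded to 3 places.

p₁ = P(outcome | exposed) = 94/1458 = 0.064472
p₀ = P(outcome | unexposed) = 84/2067 = 0.040639
Under exogeneity and monotonicity, PN = (p₁ − p₀) / p₁.
PN = (0.064472 − 0.040639) / 0.064472 = 0.023833 / 0.064472 ≈ 0.3697

PN ≈ 0.370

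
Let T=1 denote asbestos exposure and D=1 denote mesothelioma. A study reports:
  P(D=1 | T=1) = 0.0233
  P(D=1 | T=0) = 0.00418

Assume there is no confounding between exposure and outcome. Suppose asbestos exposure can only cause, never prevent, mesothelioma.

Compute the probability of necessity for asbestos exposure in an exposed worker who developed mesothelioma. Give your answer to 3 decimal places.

PN ≈ 0.821

Let p₁ = 0.0233, p₀ = 0.00418.
Under exogeneity and monotonicity, PN = (p₁ − p₀) / p₁.
PN = (0.0233 − 0.00418) / 0.0233 = 0.01912 / 0.0233 ≈ 0.8206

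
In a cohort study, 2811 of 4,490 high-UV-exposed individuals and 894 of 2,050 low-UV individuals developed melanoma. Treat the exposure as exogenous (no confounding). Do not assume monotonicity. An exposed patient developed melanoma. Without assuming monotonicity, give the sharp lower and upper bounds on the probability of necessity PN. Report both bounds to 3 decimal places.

0.303 ≤ PN ≤ 0.901

p₁ = P(outcome | exposed) = 2811/4490 = 0.62606
p₀ = P(outcome | unexposed) = 894/2050 = 0.4361
Under exogeneity alone the bounds on PN are max{0,(p₁−p₀)/p₁} ≤ PN ≤ min{1,(1−p₀)/p₁}.
  lower = (p₁ − p₀)/p₁ = 0.18996 / 0.62606 ≈ 0.3034
  upper = min{1, (1 − p₀)/p₁} = 0.5639 / 0.62606 ≈ 0.9007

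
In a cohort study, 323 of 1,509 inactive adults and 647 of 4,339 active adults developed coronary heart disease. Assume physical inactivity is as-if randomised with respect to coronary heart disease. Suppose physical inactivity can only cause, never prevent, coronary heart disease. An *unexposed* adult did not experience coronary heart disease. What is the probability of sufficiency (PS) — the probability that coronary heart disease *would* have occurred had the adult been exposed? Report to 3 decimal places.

PS ≈ 0.076

p₁ = P(outcome | exposed) = 323/1509 = 0.21405
p₀ = P(outcome | unexposed) = 647/4339 = 0.14911
Under exogeneity and monotonicity, PS = (p₁ − p₀) / (1 − p₀).
PS = (0.21405 − 0.14911) / (1 − 0.14911) = 0.064936 / 0.85089 ≈ 0.0763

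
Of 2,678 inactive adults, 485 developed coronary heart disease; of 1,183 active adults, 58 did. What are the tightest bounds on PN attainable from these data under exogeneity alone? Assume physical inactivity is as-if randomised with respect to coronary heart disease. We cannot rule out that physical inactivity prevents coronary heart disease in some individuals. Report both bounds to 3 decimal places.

0.729 ≤ PN ≤ 1.000

p₁ = P(outcome | exposed) = 485/2678 = 0.18111
p₀ = P(outcome | unexposed) = 58/1183 = 0.049028
Under exogeneity alone the bounds on PN are max{0,(p₁−p₀)/p₁} ≤ PN ≤ min{1,(1−p₀)/p₁}.
  lower = (p₁ − p₀)/p₁ = 0.13208 / 0.18111 ≈ 0.7293
  upper = min{1, (1 − p₀)/p₁} = 0.95097 / 0.18111 ≈ 5.2509 → capped at 1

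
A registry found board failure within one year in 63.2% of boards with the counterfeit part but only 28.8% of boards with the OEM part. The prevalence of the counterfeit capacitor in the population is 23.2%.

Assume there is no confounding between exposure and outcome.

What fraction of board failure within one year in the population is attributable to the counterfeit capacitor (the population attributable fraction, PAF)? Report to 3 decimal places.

p₁ = 0.632, p₀ = 0.288.
Overall risk P(Y=1) = π·p₁ + (1−π)·p₀ = 0.232×0.632 + 0.768×0.288 = 0.36781.
Under exogeneity, PAF = [P(Y=1) − p₀] / P(Y=1).
PAF = (0.36781 − 0.288) / 0.36781 ≈ 0.2170

PAF ≈ 0.217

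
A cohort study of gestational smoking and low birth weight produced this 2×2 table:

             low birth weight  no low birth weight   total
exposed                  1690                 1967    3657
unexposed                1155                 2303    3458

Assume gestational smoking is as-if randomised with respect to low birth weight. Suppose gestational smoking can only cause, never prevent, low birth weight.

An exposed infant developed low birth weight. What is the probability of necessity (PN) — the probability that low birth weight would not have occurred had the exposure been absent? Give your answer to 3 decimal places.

PN ≈ 0.277

p₁ = P(outcome | exposed) = 1690/3657 = 0.46213
p₀ = P(outcome | unexposed) = 1155/3458 = 0.33401
Under exogeneity and monotonicity, PN = (p₁ − p₀) / p₁.
PN = (0.46213 − 0.33401) / 0.46213 = 0.12812 / 0.46213 ≈ 0.2772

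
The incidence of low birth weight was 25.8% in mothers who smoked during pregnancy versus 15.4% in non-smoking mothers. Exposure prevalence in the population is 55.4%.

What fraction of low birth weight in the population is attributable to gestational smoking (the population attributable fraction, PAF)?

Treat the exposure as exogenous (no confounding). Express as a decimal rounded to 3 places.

p₁ = 0.258, p₀ = 0.154.
Overall risk P(Y=1) = π·p₁ + (1−π)·p₀ = 0.554×0.258 + 0.446×0.154 = 0.21162.
Under exogeneity, PAF = [P(Y=1) − p₀] / P(Y=1).
PAF = (0.21162 − 0.154) / 0.21162 ≈ 0.2723

PAF ≈ 0.272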